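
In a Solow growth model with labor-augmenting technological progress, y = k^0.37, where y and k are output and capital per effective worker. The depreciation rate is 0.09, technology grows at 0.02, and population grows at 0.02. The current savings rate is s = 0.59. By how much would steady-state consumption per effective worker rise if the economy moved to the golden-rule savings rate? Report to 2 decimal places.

Capital per effective worker breaks even when investment replaces (n + g + δ)·k; here n + g + δ = 0.13.
Current steady state (s = 0.59): k* = (0.59/0.13)^(1/0.63) ≈ 11.0335, y* = 11.0335^0.37 ≈ 2.4311, c* = (1−0.59)·2.4311 ≈ 0.9968.
Maximizing c = f(k) − (n+g+δ)·k gives f'(k) = n+g+δ, i.e. 0.37·k^(0.37−1) = 0.13, so k_gold = (0.37/0.13)^(1/0.63) ≈ 5.2607.
y_gold = 5.2607^0.37 ≈ 1.8484, c_gold = y_gold − 0.13·k_gold ≈ 1.1645.
Gain: Δc = 1.1645 − 0.9968 ≈ 0.1677.

Δc ≈ 0.17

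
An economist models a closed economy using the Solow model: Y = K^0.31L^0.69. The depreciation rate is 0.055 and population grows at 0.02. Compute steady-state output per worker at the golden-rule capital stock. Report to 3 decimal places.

Break-even investment rate: n + δ = 0.02 + 0.055 = 0.075.
Setting f'(k) = n+δ gives 0.31·k^(0.31−1) = 0.075, hence k_gold = (0.31/0.075)^(1/0.69) ≈ 7.8197.
Output: y_gold = k_gold^0.31 = 7.8197^0.31 ≈ 1.8919.

y_gold ≈ 1.892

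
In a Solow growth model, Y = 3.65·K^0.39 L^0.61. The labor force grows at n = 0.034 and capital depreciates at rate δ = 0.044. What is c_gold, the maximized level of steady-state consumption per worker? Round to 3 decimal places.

Capital per worker breaks even when investment replaces (n + δ)·k; here n + δ = 0.078.
Golden rule sets MPK = n+δ: 0.39·3.65·k^(0.39−1) = 0.078, so k_gold = (0.39·3.65/0.078)^(1/0.61) ≈ 116.8541.
y_gold = 3.65·116.8541^0.39 ≈ 23.3708.
c_gold = y_gold − (n+δ)·k_gold = 23.3708 − 0.078·116.8541 ≈ 14.2562.

c_gold ≈ 14.256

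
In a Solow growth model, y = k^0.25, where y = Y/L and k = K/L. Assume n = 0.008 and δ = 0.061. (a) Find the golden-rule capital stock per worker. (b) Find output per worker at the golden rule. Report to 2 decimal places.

Break-even investment rate: n + δ = 0.008 + 0.061 = 0.069.
At the golden rule the marginal product of capital equals n+δ: 0.25·k^(0.25−1) = 0.069. Solving, k_gold = (0.25/0.069)^(1/0.75) ≈ 5.5649.
y_gold = 5.5649^0.25 ≈ 1.5359.

(a) k_gold ≈ 5.56; (b) y_gold ≈ 1.54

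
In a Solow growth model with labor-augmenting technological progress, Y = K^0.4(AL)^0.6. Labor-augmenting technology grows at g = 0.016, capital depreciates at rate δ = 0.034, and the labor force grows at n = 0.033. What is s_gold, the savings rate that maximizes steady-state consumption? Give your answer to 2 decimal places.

s_gold = 0.40

Capital per effective worker breaks even when investment replaces (n + g + δ)·k; here n + g + δ = 0.083.
At the golden rule MPK = n+g+δ, and in any Cobb-Douglas steady state s = (n+g+δ)·k/y = MPK·k/y = capital's share 0.4.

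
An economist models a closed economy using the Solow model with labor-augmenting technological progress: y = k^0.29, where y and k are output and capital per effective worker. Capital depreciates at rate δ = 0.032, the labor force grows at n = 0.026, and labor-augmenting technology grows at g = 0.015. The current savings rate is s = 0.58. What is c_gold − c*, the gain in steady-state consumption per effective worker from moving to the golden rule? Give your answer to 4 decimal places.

Δc ≈ 0.2680

n + g + δ = 0.026 + 0.015 + 0.032 = 0.073.
Current steady state (s = 0.58): k* = (0.58/0.073)^(1/0.71) ≈ 18.5248, y* = 18.5248^0.29 ≈ 2.3316, c* = (1−0.58)·2.3316 ≈ 0.9793.
Setting f'(k) = n+g+δ gives 0.29·k^(0.29−1) = 0.073, hence k_gold = (0.29/0.073)^(1/0.71) ≈ 6.9786.
y_gold = 6.9786^0.29 ≈ 1.7567, c_gold = y_gold − 0.073·k_gold ≈ 1.2472.
Gain: Δc = 1.2472 − 0.9793 ≈ 0.2680.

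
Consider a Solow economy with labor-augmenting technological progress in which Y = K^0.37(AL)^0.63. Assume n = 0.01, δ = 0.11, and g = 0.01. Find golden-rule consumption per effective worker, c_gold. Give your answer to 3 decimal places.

c_gold ≈ 1.164

Break-even investment rate: n + g + δ = 0.01 + 0.01 + 0.11 = 0.13.
Golden rule sets MPK = n+g+δ: 0.37·k^(0.37−1) = 0.13, so k_gold = (0.37/0.13)^(1/0.63) ≈ 5.2607.
y_gold = 5.2607^0.37 ≈ 1.8484.
c_gold = y_gold − (n+g+δ)·k_gold = 1.8484 − 0.13·5.2607 ≈ 1.1645.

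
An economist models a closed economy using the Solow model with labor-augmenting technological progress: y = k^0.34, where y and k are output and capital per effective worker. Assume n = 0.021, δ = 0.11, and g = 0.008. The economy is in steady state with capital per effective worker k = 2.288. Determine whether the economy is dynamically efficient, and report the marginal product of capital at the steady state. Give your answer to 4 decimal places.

dynamically efficient; MPK ≈ 0.1969

n + g + δ = 0.021 + 0.008 + 0.11 = 0.139.
MPK = 0.34·k^(0.34−1) = 0.34·2.288^(-0.66) ≈ 0.1969.
MPK > 0.139, so the economy is dynamically efficient (under-saving).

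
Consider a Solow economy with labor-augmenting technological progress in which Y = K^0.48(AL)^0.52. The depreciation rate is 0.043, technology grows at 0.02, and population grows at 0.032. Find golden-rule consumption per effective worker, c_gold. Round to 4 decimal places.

The effective depreciation rate is n + g + δ = 0.032 + 0.02 + 0.043 = 0.095.
Golden rule sets MPK = n+g+δ: 0.48·k^(0.48−1) = 0.095, so k_gold = (0.48/0.095)^(1/0.52) ≈ 22.5382.
y_gold = 22.5382^0.48 ≈ 4.4607.
c_gold = y_gold − (n+g+δ)·k_gold = 4.4607 − 0.095·22.5382 ≈ 2.3196.

c_gold ≈ 2.3196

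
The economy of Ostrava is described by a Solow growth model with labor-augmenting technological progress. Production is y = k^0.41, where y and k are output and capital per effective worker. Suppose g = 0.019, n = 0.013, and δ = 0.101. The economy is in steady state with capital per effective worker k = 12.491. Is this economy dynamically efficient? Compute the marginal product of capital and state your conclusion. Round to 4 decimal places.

dynamically inefficient; MPK ≈ 0.0924

n + g + δ = 0.013 + 0.019 + 0.101 = 0.133.
MPK = 0.41·k^(0.41−1) = 0.41·12.491^(-0.59) ≈ 0.0924.
MPK < 0.133, so the economy is dynamically inefficient (over-saving).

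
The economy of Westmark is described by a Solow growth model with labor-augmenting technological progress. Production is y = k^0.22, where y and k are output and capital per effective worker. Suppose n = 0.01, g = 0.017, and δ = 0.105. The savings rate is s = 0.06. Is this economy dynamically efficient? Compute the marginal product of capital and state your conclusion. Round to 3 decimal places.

dynamically efficient; MPK ≈ 0.484

Capital per effective worker breaks even when investment replaces (n + g + δ)·k; here n + g + δ = 0.132.
Steady-state k*: s·k^0.22 = 0.132·k gives k* = (0.06/0.132)^(1/0.78) ≈ 0.3639.
MPK = 0.22·0.3639^(-0.78) ≈ 0.4840.
MPK > n+g+δ = 0.132, so the economy is dynamically efficient (under-saving).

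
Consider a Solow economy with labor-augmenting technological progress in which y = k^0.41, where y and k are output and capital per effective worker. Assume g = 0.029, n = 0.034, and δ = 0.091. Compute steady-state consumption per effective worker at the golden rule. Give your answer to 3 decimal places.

The effective depreciation rate is n + g + δ = 0.034 + 0.029 + 0.091 = 0.154.
Setting f'(k) = n+g+δ gives 0.41·k^(0.41−1) = 0.154, hence k_gold = (0.41/0.154)^(1/0.59) ≈ 5.2576.
y_gold = 5.2576^0.41 ≈ 1.9748.
c_gold = y_gold − (n+g+δ)·k_gold = 1.9748 − 0.154·5.2576 ≈ 1.1651.

c_gold ≈ 1.165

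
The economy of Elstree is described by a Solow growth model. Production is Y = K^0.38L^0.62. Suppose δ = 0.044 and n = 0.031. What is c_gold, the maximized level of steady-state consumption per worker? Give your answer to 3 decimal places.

Capital per worker breaks even when investment replaces (n + δ)·k; here n + δ = 0.075.
Setting f'(k) = n+δ gives 0.38·k^(0.38−1) = 0.075, hence k_gold = (0.38/0.075)^(1/0.62) ≈ 13.6977.
y_gold = 13.6977^0.38 ≈ 2.7035.
c_gold = y_gold − (n+δ)·k_gold = 2.7035 − 0.075·13.6977 ≈ 1.6762.

c_gold ≈ 1.676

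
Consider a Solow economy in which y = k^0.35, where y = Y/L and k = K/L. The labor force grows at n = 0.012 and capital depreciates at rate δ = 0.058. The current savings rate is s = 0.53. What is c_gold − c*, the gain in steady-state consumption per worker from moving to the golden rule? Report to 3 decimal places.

Δc ≈ 0.148

Break-even investment rate: n + δ = 0.012 + 0.058 = 0.07.
Current steady state (s = 0.53): k* = (0.53/0.07)^(1/0.65) ≈ 22.5207, y* = 22.5207^0.35 ≈ 2.9744, c* = (1−0.53)·2.9744 ≈ 1.3980.
At the golden rule the marginal product of capital equals n+δ: 0.35·k^(0.35−1) = 0.07. Solving, k_gold = (0.35/0.07)^(1/0.65) ≈ 11.8943.
y_gold = 11.8943^0.35 ≈ 2.3789, c_gold = y_gold − 0.07·k_gold ≈ 1.5463.
Gain: Δc = 1.5463 − 1.3980 ≈ 0.1483.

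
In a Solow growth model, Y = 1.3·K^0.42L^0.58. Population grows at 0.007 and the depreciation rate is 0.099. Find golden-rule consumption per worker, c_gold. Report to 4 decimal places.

Capital per worker breaks even when investment replaces (n + δ)·k; here n + δ = 0.106.
Setting f'(k) = n+δ gives 0.42·1.3·k^(0.42−1) = 0.106, hence k_gold = (0.42·1.3/0.106)^(1/0.58) ≈ 16.8807.
y_gold = 1.3·16.8807^0.42 ≈ 4.2604.
c_gold = y_gold − (n+δ)·k_gold = 4.2604 − 0.106·16.8807 ≈ 2.4710.

c_gold ≈ 2.4710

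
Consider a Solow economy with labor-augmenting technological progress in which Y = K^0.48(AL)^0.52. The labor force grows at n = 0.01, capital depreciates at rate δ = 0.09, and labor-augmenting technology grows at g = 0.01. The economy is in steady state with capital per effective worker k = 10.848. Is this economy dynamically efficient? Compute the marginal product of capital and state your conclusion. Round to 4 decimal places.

Break-even investment rate: n + g + δ = 0.01 + 0.01 + 0.09 = 0.11.
MPK = 0.48·k^(0.48−1) = 0.48·10.848^(-0.52) ≈ 0.1390.
MPK > 0.11, so the economy is dynamically efficient (under-saving).

dynamically efficient; MPK ≈ 0.1390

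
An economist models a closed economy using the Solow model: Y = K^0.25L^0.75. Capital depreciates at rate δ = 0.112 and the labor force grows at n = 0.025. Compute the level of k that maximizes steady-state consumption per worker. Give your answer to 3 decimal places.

Break-even investment rate: n + δ = 0.025 + 0.112 = 0.137.
Golden rule sets MPK = n+δ: 0.25·k^(0.25−1) = 0.137, so k_gold = (0.25/0.137)^(1/0.75) ≈ 2.2299.

k_gold ≈ 2.230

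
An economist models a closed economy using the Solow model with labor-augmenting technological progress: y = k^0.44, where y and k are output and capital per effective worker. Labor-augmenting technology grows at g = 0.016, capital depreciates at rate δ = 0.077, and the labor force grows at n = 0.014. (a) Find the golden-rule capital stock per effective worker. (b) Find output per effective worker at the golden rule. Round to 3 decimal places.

The effective depreciation rate is n + g + δ = 0.014 + 0.016 + 0.077 = 0.107.
Maximizing c = f(k) − (n+g+δ)·k gives f'(k) = n+g+δ, i.e. 0.44·k^(0.44−1) = 0.107, so k_gold = (0.44/0.107)^(1/0.56) ≈ 12.4897.
y_gold = 12.4897^0.44 ≈ 3.0373.

(a) k_gold ≈ 12.490; (b) y_gold ≈ 3.037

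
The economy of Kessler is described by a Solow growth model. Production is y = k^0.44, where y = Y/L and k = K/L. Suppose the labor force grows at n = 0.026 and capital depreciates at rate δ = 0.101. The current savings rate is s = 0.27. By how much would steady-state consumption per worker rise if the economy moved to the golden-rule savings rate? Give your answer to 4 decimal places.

Δc ≈ 0.1663

n + δ = 0.026 + 0.101 = 0.127.
Current steady state (s = 0.27): k* = (0.27/0.127)^(1/0.56) ≈ 3.8453, y* = 3.8453^0.44 ≈ 1.8087, c* = (1−0.27)·1.8087 ≈ 1.3204.
Golden rule sets MPK = n+δ: 0.44·k^(0.44−1) = 0.127, so k_gold = (0.44/0.127)^(1/0.56) ≈ 9.1973.
y_gold = 9.1973^0.44 ≈ 2.6547, c_gold = y_gold − 0.127·k_gold ≈ 1.4866.
Gain: Δc = 1.4866 − 1.3204 ≈ 0.1663.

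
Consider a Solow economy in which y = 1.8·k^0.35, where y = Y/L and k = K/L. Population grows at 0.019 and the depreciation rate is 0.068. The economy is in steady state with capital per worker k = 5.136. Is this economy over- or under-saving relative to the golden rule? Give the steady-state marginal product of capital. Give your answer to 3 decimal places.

under-saving; MPK ≈ 0.217

The effective depreciation rate is n + δ = 0.019 + 0.068 = 0.087.
MPK = 0.35·1.8·k^(0.35−1) = 0.35·1.8·5.136^(-0.65) ≈ 0.2175.
MPK > 0.087, so the economy is dynamically efficient (under-saving).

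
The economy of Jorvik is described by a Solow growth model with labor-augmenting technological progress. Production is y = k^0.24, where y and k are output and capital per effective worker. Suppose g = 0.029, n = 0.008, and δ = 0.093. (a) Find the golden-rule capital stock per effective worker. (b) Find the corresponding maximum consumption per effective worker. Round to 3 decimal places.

n + g + δ = 0.008 + 0.029 + 0.093 = 0.13.
Golden rule sets MPK = n+g+δ: 0.24·k^(0.24−1) = 0.13, so k_gold = (0.24/0.13)^(1/0.76) ≈ 2.2405.
y_gold = 2.2405^0.24 ≈ 1.2136; c_gold = y_gold − 0.13·k_gold ≈ 0.9224.

(a) k_gold ≈ 2.241; (b) c_gold ≈ 0.922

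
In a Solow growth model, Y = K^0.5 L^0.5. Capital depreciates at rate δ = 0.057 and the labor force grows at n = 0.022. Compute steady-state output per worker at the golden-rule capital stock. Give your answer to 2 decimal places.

Break-even investment rate: n + δ = 0.022 + 0.057 = 0.079.
Setting f'(k) = n+δ gives 0.5·k^(0.5−1) = 0.079, hence k_gold = (0.5/0.079)^(1/0.5) ≈ 40.0577.
Output: y_gold = k_gold^0.5 = 40.0577^0.5 ≈ 6.3291.

y_gold ≈ 6.33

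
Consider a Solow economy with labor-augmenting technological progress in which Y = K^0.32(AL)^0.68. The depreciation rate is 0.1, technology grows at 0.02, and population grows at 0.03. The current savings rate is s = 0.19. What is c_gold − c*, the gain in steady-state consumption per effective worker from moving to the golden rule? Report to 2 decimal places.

The effective depreciation rate is n + g + δ = 0.03 + 0.02 + 0.1 = 0.15.
Current steady state (s = 0.19): k* = (0.19/0.15)^(1/0.68) ≈ 1.4157, y* = 1.4157^0.32 ≈ 1.1177, c* = (1−0.19)·1.1177 ≈ 0.9053.
At the golden rule the marginal product of capital equals n+g+δ: 0.32·k^(0.32−1) = 0.15. Solving, k_gold = (0.32/0.15)^(1/0.68) ≈ 3.0473.
y_gold = 3.0473^0.32 ≈ 1.4284, c_gold = y_gold − 0.15·k_gold ≈ 0.9713.
Gain: Δc = 0.9713 − 0.9053 ≈ 0.0660.

Δc ≈ 0.07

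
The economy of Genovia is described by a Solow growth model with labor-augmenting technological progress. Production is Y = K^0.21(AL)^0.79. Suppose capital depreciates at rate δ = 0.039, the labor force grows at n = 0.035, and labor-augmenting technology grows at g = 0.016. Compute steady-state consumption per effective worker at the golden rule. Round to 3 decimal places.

Capital per effective worker breaks even when investment replaces (n + g + δ)·k; here n + g + δ = 0.09.
Golden rule sets MPK = n+g+δ: 0.21·k^(0.21−1) = 0.09, so k_gold = (0.21/0.09)^(1/0.79) ≈ 2.9228.
y_gold = 2.9228^0.21 ≈ 1.2526.
c_gold = y_gold − (n+g+δ)·k_gold = 1.2526 − 0.09·2.9228 ≈ 0.9896.

c_gold ≈ 0.990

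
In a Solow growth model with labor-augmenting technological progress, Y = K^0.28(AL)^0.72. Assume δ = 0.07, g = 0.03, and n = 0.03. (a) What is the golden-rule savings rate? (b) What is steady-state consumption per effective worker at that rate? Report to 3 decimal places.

(a) s_gold = 0.280; (b) c_gold ≈ 0.970

Capital per effective worker breaks even when investment replaces (n + g + δ)·k; here n + g + δ = 0.13.
For Cobb-Douglas, s_gold equals capital's share: s_gold = 0.28.
Maximizing c = f(k) − (n+g+δ)·k gives f'(k) = n+g+δ, i.e. 0.28·k^(0.28−1) = 0.13, so k_gold = (0.28/0.13)^(1/0.72) ≈ 2.9027.
y_gold = 2.9027^0.28 ≈ 1.3477; c_gold = (1−0.28)·y_gold ≈ 0.9703.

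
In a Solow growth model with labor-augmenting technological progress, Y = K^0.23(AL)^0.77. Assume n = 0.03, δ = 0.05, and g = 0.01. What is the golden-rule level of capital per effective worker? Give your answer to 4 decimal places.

The effective depreciation rate is n + g + δ = 0.03 + 0.01 + 0.05 = 0.09.
Setting f'(k) = n+g+δ gives 0.23·k^(0.23−1) = 0.09, hence k_gold = (0.23/0.09)^(1/0.77) ≈ 3.3822.

k_gold ≈ 3.3822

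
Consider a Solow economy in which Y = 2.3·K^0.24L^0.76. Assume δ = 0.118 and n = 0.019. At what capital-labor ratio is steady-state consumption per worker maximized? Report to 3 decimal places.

k_gold ≈ 6.257

The effective depreciation rate is n + δ = 0.019 + 0.118 = 0.137.
Maximizing c = f(k) − (n+δ)·k gives f'(k) = n+δ, i.e. 0.24·2.3·k^(0.24−1) = 0.137, so k_gold = (0.24·2.3/0.137)^(1/0.76) ≈ 6.2566.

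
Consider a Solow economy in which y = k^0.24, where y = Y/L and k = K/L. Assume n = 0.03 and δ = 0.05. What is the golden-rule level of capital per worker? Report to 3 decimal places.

The effective depreciation rate is n + δ = 0.03 + 0.05 = 0.08.
At the golden rule the marginal product of capital equals n+δ: 0.24·k^(0.24−1) = 0.08. Solving, k_gold = (0.24/0.08)^(1/0.76) ≈ 4.2442.

k_gold ≈ 4.244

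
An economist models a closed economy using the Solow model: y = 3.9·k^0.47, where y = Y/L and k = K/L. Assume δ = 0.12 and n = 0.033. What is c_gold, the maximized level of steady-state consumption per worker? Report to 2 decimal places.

c_gold ≈ 18.69

Break-even investment rate: n + δ = 0.033 + 0.12 = 0.153.
Maximizing c = f(k) − (n+δ)·k gives f'(k) = n+δ, i.e. 0.47·3.9·k^(0.47−1) = 0.153, so k_gold = (0.47·3.9/0.153)^(1/0.53) ≈ 108.3555.
y_gold = 3.9·108.3555^0.47 ≈ 35.2732.
c_gold = y_gold − (n+δ)·k_gold = 35.2732 − 0.153·108.3555 ≈ 18.6948.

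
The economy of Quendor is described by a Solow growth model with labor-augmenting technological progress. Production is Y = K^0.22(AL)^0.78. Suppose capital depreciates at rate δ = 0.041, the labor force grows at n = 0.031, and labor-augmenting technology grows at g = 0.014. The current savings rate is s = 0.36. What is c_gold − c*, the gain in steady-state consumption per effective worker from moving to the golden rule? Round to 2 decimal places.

Break-even investment rate: n + g + δ = 0.031 + 0.014 + 0.041 = 0.086.
Current steady state (s = 0.36): k* = (0.36/0.086)^(1/0.78) ≈ 6.2688, y* = 6.2688^0.22 ≈ 1.4975, c* = (1−0.36)·1.4975 ≈ 0.9584.
Setting f'(k) = n+g+δ gives 0.22·k^(0.22−1) = 0.086, hence k_gold = (0.22/0.086)^(1/0.78) ≈ 3.3341.
y_gold = 3.3341^0.22 ≈ 1.3033, c_gold = y_gold − 0.086·k_gold ≈ 1.0166.
Gain: Δc = 1.0166 − 0.9584 ≈ 0.0582.

Δc ≈ 0.06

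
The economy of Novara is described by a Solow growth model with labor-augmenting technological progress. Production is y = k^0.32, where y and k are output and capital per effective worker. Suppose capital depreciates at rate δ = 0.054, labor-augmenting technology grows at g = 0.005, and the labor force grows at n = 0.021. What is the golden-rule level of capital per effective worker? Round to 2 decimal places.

k_gold ≈ 7.68

Break-even investment rate: n + g + δ = 0.021 + 0.005 + 0.054 = 0.08.
Golden rule sets MPK = n+g+δ: 0.32·k^(0.32−1) = 0.08, so k_gold = (0.32/0.08)^(1/0.68) ≈ 7.6804.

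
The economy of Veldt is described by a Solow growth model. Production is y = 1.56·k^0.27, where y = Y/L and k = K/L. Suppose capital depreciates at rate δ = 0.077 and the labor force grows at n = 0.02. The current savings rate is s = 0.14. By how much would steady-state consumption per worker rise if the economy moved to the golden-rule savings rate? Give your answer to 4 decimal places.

Break-even investment rate: n + δ = 0.02 + 0.077 = 0.097.
Current steady state (s = 0.14): k* = (0.14·1.56/0.097)^(1/0.73) ≈ 3.0398, y* = 1.56·3.0398^0.27 ≈ 2.1062, c* = (1−0.14)·2.1062 ≈ 1.8113.
Maximizing c = f(k) − (n+δ)·k gives f'(k) = n+δ, i.e. 0.27·1.56·k^(0.27−1) = 0.097, so k_gold = (0.27·1.56/0.097)^(1/0.73) ≈ 7.4745.
y_gold = 1.56·7.4745^0.27 ≈ 2.6853, c_gold = y_gold − 0.097·k_gold ≈ 1.9603.
Gain: Δc = 1.9603 − 1.8113 ≈ 0.1490.

Δc ≈ 0.1490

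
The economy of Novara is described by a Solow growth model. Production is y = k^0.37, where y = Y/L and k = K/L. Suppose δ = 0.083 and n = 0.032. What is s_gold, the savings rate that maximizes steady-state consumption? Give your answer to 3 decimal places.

s_gold = 0.370

Capital per worker breaks even when investment replaces (n + δ)·k; here n + δ = 0.115.
At the golden rule MPK = n+δ, and in any Cobb-Douglas steady state s = (n+δ)·k/y = MPK·k/y = capital's share 0.37.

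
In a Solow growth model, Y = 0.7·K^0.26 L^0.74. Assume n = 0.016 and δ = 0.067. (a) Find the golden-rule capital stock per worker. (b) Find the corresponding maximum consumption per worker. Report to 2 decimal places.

(a) k_gold ≈ 2.89; (b) c_gold ≈ 0.68

n + δ = 0.016 + 0.067 = 0.083.
Maximizing c = f(k) − (n+δ)·k gives f'(k) = n+δ, i.e. 0.26·0.7·k^(0.26−1) = 0.083, so k_gold = (0.26·0.7/0.083)^(1/0.74) ≈ 2.8894.
y_gold = 0.7·2.8894^0.26 ≈ 0.9224; c_gold = y_gold − 0.083·k_gold ≈ 0.6826.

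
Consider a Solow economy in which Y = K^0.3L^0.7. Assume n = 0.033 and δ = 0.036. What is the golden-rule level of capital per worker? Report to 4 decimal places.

k_gold ≈ 8.1624

Capital per worker breaks even when investment replaces (n + δ)·k; here n + δ = 0.069.
Setting f'(k) = n+δ gives 0.3·k^(0.3−1) = 0.069, hence k_gold = (0.3/0.069)^(1/0.7) ≈ 8.1624.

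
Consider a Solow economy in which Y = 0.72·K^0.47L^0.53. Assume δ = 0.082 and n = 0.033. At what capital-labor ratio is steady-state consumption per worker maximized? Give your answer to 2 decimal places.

k_gold ≈ 7.66

Break-even investment rate: n + δ = 0.033 + 0.082 = 0.115.
Golden rule sets MPK = n+δ: 0.47·0.72·k^(0.47−1) = 0.115, so k_gold = (0.47·0.72/0.115)^(1/0.53) ≈ 7.6630.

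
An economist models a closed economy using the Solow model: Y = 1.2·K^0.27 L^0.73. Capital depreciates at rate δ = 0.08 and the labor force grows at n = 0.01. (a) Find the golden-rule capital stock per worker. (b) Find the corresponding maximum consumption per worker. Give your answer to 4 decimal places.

n + δ = 0.01 + 0.08 = 0.09.
Golden rule sets MPK = n+δ: 0.27·1.2·k^(0.27−1) = 0.09, so k_gold = (0.27·1.2/0.09)^(1/0.73) ≈ 5.7817.
y_gold = 1.2·5.7817^0.27 ≈ 1.9272; c_gold = y_gold − 0.09·k_gold ≈ 1.4069.

(a) k_gold ≈ 5.7817; (b) c_gold ≈ 1.4069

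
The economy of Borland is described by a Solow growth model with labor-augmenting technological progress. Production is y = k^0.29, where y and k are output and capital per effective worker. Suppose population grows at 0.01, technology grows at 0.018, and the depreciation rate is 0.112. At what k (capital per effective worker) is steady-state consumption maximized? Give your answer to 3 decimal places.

k_gold ≈ 2.789

n + g + δ = 0.01 + 0.018 + 0.112 = 0.14.
At the golden rule the marginal product of capital equals n+g+δ: 0.29·k^(0.29−1) = 0.14. Solving, k_gold = (0.29/0.14)^(1/0.71) ≈ 2.7890.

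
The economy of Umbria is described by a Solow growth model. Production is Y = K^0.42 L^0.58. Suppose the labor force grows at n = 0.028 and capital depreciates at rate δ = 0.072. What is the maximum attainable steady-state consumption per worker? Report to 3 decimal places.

c_gold ≈ 1.640

Break-even investment rate: n + δ = 0.028 + 0.072 = 0.1.
Setting f'(k) = n+δ gives 0.42·k^(0.42−1) = 0.1, hence k_gold = (0.42/0.1)^(1/0.58) ≈ 11.8732.
y_gold = 11.8732^0.42 ≈ 2.8270.
c_gold = y_gold − (n+δ)·k_gold = 2.8270 − 0.1·11.8732 ≈ 1.6396.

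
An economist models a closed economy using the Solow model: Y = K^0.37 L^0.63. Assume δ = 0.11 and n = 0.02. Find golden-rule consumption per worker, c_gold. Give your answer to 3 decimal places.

c_gold ≈ 1.164

The effective depreciation rate is n + δ = 0.02 + 0.11 = 0.13.
Golden rule sets MPK = n+δ: 0.37·k^(0.37−1) = 0.13, so k_gold = (0.37/0.13)^(1/0.63) ≈ 5.2607.
y_gold = 5.2607^0.37 ≈ 1.8484.
c_gold = y_gold − (n+δ)·k_gold = 1.8484 − 0.13·5.2607 ≈ 1.1645.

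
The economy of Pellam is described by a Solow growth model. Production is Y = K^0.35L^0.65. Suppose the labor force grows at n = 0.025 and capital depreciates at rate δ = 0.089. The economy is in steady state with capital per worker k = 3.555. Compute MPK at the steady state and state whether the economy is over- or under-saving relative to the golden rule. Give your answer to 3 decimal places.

under-saving; MPK ≈ 0.153

Capital per worker breaks even when investment replaces (n + δ)·k; here n + δ = 0.114.
MPK = 0.35·k^(0.35−1) = 0.35·3.555^(-0.65) ≈ 0.1535.
MPK > 0.114, so the economy is dynamically efficient (under-saving).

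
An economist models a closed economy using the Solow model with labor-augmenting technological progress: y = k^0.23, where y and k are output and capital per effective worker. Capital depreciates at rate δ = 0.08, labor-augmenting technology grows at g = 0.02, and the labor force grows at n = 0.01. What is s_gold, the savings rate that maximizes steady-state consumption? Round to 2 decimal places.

s_gold = 0.23

n + g + δ = 0.01 + 0.02 + 0.08 = 0.11.
At the golden rule MPK = n+g+δ, and in any Cobb-Douglas steady state s = (n+g+δ)·k/y = MPK·k/y = capital's share 0.23.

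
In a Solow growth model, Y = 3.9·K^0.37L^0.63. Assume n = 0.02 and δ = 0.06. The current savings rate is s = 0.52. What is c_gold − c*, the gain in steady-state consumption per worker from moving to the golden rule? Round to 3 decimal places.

n + δ = 0.02 + 0.06 = 0.08.
Current steady state (s = 0.52): k* = (0.52·3.9/0.08)^(1/0.63) ≈ 169.2530, y* = 3.9·169.2530^0.37 ≈ 26.0389, c* = (1−0.52)·26.0389 ≈ 12.4987.
Maximizing c = f(k) − (n+δ)·k gives f'(k) = n+δ, i.e. 0.37·3.9·k^(0.37−1) = 0.08, so k_gold = (0.37·3.9/0.08)^(1/0.63) ≈ 98.6122.
y_gold = 3.9·98.6122^0.37 ≈ 21.3216, c_gold = y_gold − 0.08·k_gold ≈ 13.4326.
Gain: Δc = 13.4326 − 12.4987 ≈ 0.9339.

Δc ≈ 0.934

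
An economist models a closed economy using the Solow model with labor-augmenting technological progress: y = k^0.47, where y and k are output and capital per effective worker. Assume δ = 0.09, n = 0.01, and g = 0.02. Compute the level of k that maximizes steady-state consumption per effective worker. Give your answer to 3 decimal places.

Break-even investment rate: n + g + δ = 0.01 + 0.02 + 0.09 = 0.12.
Golden rule sets MPK = n+g+δ: 0.47·k^(0.47−1) = 0.12, so k_gold = (0.47/0.12)^(1/0.53) ≈ 13.1435.

k_gold ≈ 13.143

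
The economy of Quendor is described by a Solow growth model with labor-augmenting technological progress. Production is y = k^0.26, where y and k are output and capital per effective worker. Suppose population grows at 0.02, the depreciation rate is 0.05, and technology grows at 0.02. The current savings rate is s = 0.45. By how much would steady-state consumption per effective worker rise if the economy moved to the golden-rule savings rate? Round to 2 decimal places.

Capital per effective worker breaks even when investment replaces (n + g + δ)·k; here n + g + δ = 0.09.
Current steady state (s = 0.45): k* = (0.45/0.09)^(1/0.74) ≈ 8.8014, y* = 8.8014^0.26 ≈ 1.7603, c* = (1−0.45)·1.7603 ≈ 0.9682.
At the golden rule the marginal product of capital equals n+g+δ: 0.26·k^(0.26−1) = 0.09. Solving, k_gold = (0.26/0.09)^(1/0.74) ≈ 4.1938.
y_gold = 4.1938^0.26 ≈ 1.4517, c_gold = y_gold − 0.09·k_gold ≈ 1.0743.
Gain: Δc = 1.0743 − 0.9682 ≈ 0.1061.

Δc ≈ 0.11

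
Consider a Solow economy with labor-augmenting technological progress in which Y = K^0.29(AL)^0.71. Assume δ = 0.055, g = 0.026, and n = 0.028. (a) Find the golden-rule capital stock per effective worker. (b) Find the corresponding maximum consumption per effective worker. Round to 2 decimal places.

(a) k_gold ≈ 3.97; (b) c_gold ≈ 1.06

Break-even investment rate: n + g + δ = 0.028 + 0.026 + 0.055 = 0.109.
Maximizing c = f(k) − (n+g+δ)·k gives f'(k) = n+g+δ, i.e. 0.29·k^(0.29−1) = 0.109, so k_gold = (0.29/0.109)^(1/0.71) ≈ 3.9678.
y_gold = 3.9678^0.29 ≈ 1.4914; c_gold = y_gold − 0.109·k_gold ≈ 1.0589.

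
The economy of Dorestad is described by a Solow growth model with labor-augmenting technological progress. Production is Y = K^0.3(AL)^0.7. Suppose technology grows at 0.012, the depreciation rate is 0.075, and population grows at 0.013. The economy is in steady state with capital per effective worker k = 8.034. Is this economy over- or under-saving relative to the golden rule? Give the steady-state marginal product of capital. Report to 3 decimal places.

over-saving; MPK ≈ 0.070

Break-even investment rate: n + g + δ = 0.013 + 0.012 + 0.075 = 0.1.
MPK = 0.3·k^(0.3−1) = 0.3·8.034^(-0.7) ≈ 0.0698.
MPK < 0.1, so the economy is dynamically inefficient (over-saving).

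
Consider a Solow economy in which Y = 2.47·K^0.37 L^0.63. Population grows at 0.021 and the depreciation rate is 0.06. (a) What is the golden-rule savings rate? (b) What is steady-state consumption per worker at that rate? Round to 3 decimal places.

The effective depreciation rate is n + δ = 0.021 + 0.06 = 0.081.
For Cobb-Douglas, s_gold equals capital's share: s_gold = 0.37.
At the golden rule the marginal product of capital equals n+δ: 0.37·2.47·k^(0.37−1) = 0.081. Solving, k_gold = (0.37·2.47/0.081)^(1/0.63) ≈ 46.8272.
y_gold = 2.47·46.8272^0.37 ≈ 10.2514; c_gold = (1−0.37)·y_gold ≈ 6.4584.

(a) s_gold = 0.370; (b) c_gold ≈ 6.458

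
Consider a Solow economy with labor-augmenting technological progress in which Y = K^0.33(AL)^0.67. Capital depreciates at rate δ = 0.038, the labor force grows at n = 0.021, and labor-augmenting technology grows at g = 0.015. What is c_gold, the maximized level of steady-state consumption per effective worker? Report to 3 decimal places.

Break-even investment rate: n + g + δ = 0.021 + 0.015 + 0.038 = 0.074.
Golden rule sets MPK = n+g+δ: 0.33·k^(0.33−1) = 0.074, so k_gold = (0.33/0.074)^(1/0.67) ≈ 9.3127.
y_gold = 9.3127^0.33 ≈ 2.0883.
c_gold = y_gold − (n+g+δ)·k_gold = 2.0883 − 0.074·9.3127 ≈ 1.3992.

c_gold ≈ 1.399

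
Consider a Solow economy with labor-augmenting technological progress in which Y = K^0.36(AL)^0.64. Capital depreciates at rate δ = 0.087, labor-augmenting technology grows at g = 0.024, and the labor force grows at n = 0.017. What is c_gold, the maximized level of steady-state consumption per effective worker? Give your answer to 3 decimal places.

c_gold ≈ 1.145

n + g + δ = 0.017 + 0.024 + 0.087 = 0.128.
At the golden rule the marginal product of capital equals n+g+δ: 0.36·k^(0.36−1) = 0.128. Solving, k_gold = (0.36/0.128)^(1/0.64) ≈ 5.0316.
y_gold = 5.0316^0.36 ≈ 1.7890.
c_gold = y_gold − (n+g+δ)·k_gold = 1.7890 − 0.128·5.0316 ≈ 1.1450.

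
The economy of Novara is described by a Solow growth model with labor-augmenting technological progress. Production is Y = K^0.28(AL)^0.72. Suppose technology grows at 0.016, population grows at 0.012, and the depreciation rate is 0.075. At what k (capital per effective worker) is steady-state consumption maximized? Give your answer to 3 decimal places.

k_gold ≈ 4.011

The effective depreciation rate is n + g + δ = 0.012 + 0.016 + 0.075 = 0.103.
At the golden rule the marginal product of capital equals n+g+δ: 0.28·k^(0.28−1) = 0.103. Solving, k_gold = (0.28/0.103)^(1/0.72) ≈ 4.0107.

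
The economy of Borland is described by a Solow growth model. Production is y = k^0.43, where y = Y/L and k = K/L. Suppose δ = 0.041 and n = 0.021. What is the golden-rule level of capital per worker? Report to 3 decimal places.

k_gold ≈ 29.893

n + δ = 0.021 + 0.041 = 0.062.
Golden rule sets MPK = n+δ: 0.43·k^(0.43−1) = 0.062, so k_gold = (0.43/0.062)^(1/0.57) ≈ 29.8933.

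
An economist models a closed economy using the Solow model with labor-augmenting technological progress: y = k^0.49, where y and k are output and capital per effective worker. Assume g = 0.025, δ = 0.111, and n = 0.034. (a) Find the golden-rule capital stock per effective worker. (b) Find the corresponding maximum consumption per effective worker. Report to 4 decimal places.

(a) k_gold ≈ 7.9701; (b) c_gold ≈ 1.4102

n + g + δ = 0.034 + 0.025 + 0.111 = 0.17.
Setting f'(k) = n+g+δ gives 0.49·k^(0.49−1) = 0.17, hence k_gold = (0.49/0.17)^(1/0.51) ≈ 7.9701.
y_gold = 7.9701^0.49 ≈ 2.7651; c_gold = y_gold − 0.17·k_gold ≈ 1.4102.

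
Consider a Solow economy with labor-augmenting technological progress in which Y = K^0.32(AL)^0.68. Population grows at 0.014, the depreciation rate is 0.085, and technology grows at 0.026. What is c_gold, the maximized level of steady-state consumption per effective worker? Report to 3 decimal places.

n + g + δ = 0.014 + 0.026 + 0.085 = 0.125.
At the golden rule the marginal product of capital equals n+g+δ: 0.32·k^(0.32−1) = 0.125. Solving, k_gold = (0.32/0.125)^(1/0.68) ≈ 3.9843.
y_gold = 3.9843^0.32 ≈ 1.5564.
c_gold = y_gold − (n+g+δ)·k_gold = 1.5564 − 0.125·3.9843 ≈ 1.0583.

c_gold ≈ 1.058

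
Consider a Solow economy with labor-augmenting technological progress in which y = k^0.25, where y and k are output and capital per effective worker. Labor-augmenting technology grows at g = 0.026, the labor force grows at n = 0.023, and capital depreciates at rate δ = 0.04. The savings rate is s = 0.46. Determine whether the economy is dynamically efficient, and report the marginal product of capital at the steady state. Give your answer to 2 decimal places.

n + g + δ = 0.023 + 0.026 + 0.04 = 0.089.
Steady-state k*: s·k^0.25 = 0.089·k gives k* = (0.46/0.089)^(1/0.75) ≈ 8.9363.
MPK = 0.25·8.9363^(-0.75) ≈ 0.0484.
MPK < n+g+δ = 0.089, so the economy is dynamically inefficient (over-saving).

dynamically inefficient; MPK ≈ 0.05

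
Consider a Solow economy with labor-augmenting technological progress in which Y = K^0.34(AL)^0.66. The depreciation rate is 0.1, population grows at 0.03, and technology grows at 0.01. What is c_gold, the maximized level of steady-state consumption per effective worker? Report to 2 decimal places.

Capital per effective worker breaks even when investment replaces (n + g + δ)·k; here n + g + δ = 0.14.
At the golden rule the marginal product of capital equals n+g+δ: 0.34·k^(0.34−1) = 0.14. Solving, k_gold = (0.34/0.14)^(1/0.66) ≈ 3.8359.
y_gold = 3.8359^0.34 ≈ 1.5795.
c_gold = y_gold − (n+g+δ)·k_gold = 1.5795 − 0.14·3.8359 ≈ 1.0425.

c_gold ≈ 1.04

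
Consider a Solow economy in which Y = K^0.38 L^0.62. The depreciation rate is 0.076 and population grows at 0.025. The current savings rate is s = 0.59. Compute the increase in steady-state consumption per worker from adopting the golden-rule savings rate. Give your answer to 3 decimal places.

Capital per worker breaks even when investment replaces (n + δ)·k; here n + δ = 0.101.
Current steady state (s = 0.59): k* = (0.59/0.101)^(1/0.62) ≈ 17.2322, y* = 17.2322^0.38 ≈ 2.9499, c* = (1−0.59)·2.9499 ≈ 1.2095.
At the golden rule the marginal product of capital equals n+δ: 0.38·k^(0.38−1) = 0.101. Solving, k_gold = (0.38/0.101)^(1/0.62) ≈ 8.4755.
y_gold = 8.4755^0.38 ≈ 2.2527, c_gold = y_gold − 0.101·k_gold ≈ 1.3967.
Gain: Δc = 1.3967 − 1.2095 ≈ 0.1872.

Δc ≈ 0.187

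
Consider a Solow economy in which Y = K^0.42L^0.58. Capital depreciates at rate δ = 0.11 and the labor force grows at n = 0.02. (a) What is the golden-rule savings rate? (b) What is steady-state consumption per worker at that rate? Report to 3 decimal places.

Capital per worker breaks even when investment replaces (n + δ)·k; here n + δ = 0.13.
For Cobb-Douglas, s_gold equals capital's share: s_gold = 0.42.
Maximizing c = f(k) − (n+δ)·k gives f'(k) = n+δ, i.e. 0.42·k^(0.42−1) = 0.13, so k_gold = (0.42/0.13)^(1/0.58) ≈ 7.5529.
y_gold = 7.5529^0.42 ≈ 2.3378; c_gold = (1−0.42)·y_gold ≈ 1.3559.

(a) s_gold = 0.420; (b) c_gold ≈ 1.356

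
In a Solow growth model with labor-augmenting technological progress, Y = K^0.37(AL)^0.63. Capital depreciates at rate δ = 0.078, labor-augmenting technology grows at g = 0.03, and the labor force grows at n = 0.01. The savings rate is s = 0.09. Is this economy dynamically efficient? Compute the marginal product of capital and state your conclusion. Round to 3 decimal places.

dynamically efficient; MPK ≈ 0.485

n + g + δ = 0.01 + 0.03 + 0.078 = 0.118.
Steady-state k*: s·k^0.37 = 0.118·k gives k* = (0.09/0.118)^(1/0.63) ≈ 0.6505.
MPK = 0.37·0.6505^(-0.63) ≈ 0.4851.
MPK > n+g+δ = 0.118, so the economy is dynamically efficient (under-saving).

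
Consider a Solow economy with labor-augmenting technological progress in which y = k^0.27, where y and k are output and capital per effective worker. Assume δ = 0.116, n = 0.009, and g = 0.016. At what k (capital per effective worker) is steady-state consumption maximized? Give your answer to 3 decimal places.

k_gold ≈ 2.435

n + g + δ = 0.009 + 0.016 + 0.116 = 0.141.
Maximizing c = f(k) − (n+g+δ)·k gives f'(k) = n+g+δ, i.e. 0.27·k^(0.27−1) = 0.141, so k_gold = (0.27/0.141)^(1/0.73) ≈ 2.4350.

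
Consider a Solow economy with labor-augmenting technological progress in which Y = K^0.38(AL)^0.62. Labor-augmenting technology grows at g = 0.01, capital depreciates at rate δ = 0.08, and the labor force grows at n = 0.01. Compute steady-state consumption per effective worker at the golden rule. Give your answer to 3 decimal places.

c_gold ≈ 1.405

The effective depreciation rate is n + g + δ = 0.01 + 0.01 + 0.08 = 0.1.
Setting f'(k) = n+g+δ gives 0.38·k^(0.38−1) = 0.1, hence k_gold = (0.38/0.1)^(1/0.62) ≈ 8.6126.
y_gold = 8.6126^0.38 ≈ 2.2665.
c_gold = y_gold − (n+g+δ)·k_gold = 2.2665 − 0.1·8.6126 ≈ 1.4052.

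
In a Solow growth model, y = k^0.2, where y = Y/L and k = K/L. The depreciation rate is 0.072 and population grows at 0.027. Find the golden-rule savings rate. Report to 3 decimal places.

s_gold = 0.200

Capital per worker breaks even when investment replaces (n + δ)·k; here n + δ = 0.099.
At the golden rule MPK = n+δ, and in any Cobb-Douglas steady state s = (n+δ)·k/y = MPK·k/y = capital's share 0.2.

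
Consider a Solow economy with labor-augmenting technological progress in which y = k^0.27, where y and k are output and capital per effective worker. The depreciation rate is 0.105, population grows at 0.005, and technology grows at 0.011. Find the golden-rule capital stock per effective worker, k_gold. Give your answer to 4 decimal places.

Break-even investment rate: n + g + δ = 0.005 + 0.011 + 0.105 = 0.121.
At the golden rule the marginal product of capital equals n+g+δ: 0.27·k^(0.27−1) = 0.121. Solving, k_gold = (0.27/0.121)^(1/0.73) ≈ 3.0026.

k_gold ≈ 3.0026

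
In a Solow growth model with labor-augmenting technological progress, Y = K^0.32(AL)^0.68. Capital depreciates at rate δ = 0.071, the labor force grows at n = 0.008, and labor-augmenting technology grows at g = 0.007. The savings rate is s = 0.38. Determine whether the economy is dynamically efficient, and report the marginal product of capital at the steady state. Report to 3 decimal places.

Capital per effective worker breaks even when investment replaces (n + g + δ)·k; here n + g + δ = 0.086.
Steady-state k*: s·k^0.32 = 0.086·k gives k* = (0.38/0.086)^(1/0.68) ≈ 8.8910.
MPK = 0.32·8.8910^(-0.68) ≈ 0.0724.
MPK < n+g+δ = 0.086, so the economy is dynamically inefficient (over-saving).

dynamically inefficient; MPK ≈ 0.072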